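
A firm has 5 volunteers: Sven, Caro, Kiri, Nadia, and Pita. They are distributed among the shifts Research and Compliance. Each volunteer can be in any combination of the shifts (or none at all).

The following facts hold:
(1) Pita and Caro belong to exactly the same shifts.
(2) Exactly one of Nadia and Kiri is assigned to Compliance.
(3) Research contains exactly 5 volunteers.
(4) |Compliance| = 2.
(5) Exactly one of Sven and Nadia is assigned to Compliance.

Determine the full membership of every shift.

Research = {Caro, Kiri, Nadia, Pita, Sven}; Compliance = {Kiri, Sven}

(3): only 5 candidates remain for Research, so all are in.
Suppose Sven ∉ Compliance: no assignment then satisfies all the clues, so Sven ∈ Compliance.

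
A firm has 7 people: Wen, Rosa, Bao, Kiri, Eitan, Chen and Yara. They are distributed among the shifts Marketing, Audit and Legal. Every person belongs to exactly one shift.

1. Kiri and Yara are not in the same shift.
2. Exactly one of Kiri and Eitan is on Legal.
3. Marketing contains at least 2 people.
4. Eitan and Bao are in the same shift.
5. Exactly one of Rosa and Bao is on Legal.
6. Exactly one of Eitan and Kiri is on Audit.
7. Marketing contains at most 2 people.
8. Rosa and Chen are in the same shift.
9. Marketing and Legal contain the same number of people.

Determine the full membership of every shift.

Marketing = {Wen, Yara}; Audit = {Chen, Kiri, Rosa}; Legal = {Bao, Eitan}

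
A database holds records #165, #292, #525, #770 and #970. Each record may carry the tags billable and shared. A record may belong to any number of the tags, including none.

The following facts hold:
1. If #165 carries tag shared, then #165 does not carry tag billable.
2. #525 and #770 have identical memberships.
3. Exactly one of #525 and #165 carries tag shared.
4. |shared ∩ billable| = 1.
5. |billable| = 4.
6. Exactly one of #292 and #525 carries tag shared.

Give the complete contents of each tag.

billable = {#292, #525, #770, #970}; shared = {#165, #292}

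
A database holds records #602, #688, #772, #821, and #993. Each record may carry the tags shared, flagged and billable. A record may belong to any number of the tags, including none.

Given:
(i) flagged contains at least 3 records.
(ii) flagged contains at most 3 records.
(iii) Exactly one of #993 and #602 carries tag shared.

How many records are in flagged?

3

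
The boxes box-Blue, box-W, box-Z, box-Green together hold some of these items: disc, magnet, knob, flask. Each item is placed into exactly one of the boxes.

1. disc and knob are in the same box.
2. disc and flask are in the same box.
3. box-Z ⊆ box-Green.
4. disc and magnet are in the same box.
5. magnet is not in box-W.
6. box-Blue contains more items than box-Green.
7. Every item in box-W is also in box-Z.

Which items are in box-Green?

box-Green = {}

From (5): magnet ∉ box-W.
(4): disc matches magnet: disc ∉ box-W.
(1): knob matches disc: knob ∉ box-W.
(2): flask matches disc: flask ∉ box-W.
Suppose disc ∈ box-Green: no assignment then satisfies all the clues, so disc ∉ box-Green.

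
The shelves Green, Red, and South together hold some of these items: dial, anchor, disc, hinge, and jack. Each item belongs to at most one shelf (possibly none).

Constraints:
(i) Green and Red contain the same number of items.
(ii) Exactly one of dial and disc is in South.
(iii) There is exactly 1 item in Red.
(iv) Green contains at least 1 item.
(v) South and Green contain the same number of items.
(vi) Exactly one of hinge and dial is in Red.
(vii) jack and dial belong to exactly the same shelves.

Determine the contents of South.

South = {disc}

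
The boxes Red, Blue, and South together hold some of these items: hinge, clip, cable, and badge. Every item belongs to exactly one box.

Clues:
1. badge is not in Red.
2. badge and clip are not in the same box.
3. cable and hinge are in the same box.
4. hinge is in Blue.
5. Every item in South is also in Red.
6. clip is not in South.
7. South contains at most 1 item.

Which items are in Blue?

From (1): badge ∉ Red.
From (4): hinge ∈ Blue.
From (6): clip ∉ South.
(3): cable matches hinge: cable ∉ Red.
(3): cable matches hinge: cable ∈ Blue.
(5) contrapositive: badge ∉ South.
Only one box left: badge ∈ Blue.
(2): clip ∉ Blue.
Only one box left: clip ∈ Red.

Blue = {badge, cable, hinge}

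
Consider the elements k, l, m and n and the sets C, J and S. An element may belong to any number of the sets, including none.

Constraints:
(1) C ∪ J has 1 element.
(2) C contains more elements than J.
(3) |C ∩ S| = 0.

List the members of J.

J = {}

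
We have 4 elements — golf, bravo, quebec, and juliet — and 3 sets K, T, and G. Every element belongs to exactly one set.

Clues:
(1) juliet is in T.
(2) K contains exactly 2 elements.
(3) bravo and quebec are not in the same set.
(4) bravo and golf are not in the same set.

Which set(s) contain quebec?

quebec: K

From (1): juliet ∈ T.
Suppose quebec ∉ K: no assignment then satisfies all the clues, so quebec ∈ K.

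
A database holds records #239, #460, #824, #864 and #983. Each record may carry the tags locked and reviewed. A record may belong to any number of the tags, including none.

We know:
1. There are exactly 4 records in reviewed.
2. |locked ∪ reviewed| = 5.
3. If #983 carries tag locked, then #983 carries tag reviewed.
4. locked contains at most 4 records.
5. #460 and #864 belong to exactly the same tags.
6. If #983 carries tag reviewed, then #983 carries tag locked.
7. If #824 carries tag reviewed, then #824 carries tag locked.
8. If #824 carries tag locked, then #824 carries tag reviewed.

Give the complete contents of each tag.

locked = {#239, #824, #983}; reviewed = {#460, #824, #864, #983}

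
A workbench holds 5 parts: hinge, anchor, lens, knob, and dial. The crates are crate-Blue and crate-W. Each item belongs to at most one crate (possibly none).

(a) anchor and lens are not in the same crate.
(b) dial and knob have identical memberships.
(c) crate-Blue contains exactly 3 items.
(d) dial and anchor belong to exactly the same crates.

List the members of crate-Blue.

crate-Blue = {anchor, dial, knob}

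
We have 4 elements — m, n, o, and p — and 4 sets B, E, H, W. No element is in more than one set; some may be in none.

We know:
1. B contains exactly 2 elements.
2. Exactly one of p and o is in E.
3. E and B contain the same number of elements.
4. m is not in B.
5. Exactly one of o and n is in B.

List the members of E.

E = {m, o}

From (4): m ∉ B.
Suppose m ∉ E: no assignment then satisfies all the clues, so m ∈ E.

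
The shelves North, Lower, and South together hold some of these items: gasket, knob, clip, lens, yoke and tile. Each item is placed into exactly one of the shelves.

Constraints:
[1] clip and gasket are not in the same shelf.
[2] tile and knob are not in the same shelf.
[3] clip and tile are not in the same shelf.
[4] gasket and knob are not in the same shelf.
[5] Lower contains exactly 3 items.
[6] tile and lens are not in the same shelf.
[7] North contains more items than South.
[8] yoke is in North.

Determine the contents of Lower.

Lower = {clip, knob, lens}

From (8): yoke ∈ North.
Suppose gasket ∈ Lower: no assignment then satisfies all the clues, so gasket ∉ Lower.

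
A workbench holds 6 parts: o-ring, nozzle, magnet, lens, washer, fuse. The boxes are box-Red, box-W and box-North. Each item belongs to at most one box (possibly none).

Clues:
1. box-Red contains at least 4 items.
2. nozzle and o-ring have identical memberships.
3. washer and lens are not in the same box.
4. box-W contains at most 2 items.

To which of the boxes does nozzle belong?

nozzle: box-Red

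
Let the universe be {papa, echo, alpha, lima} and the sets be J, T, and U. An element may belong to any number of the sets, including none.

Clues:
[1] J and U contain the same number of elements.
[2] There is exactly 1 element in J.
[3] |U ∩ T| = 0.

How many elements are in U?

1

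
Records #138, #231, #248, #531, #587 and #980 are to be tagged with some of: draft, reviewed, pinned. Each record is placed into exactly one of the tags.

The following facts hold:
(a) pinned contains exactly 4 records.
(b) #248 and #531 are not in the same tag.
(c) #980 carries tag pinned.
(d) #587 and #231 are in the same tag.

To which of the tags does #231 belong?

#231: pinned

From (c): #980 ∈ pinned.
Suppose #231 ∈ draft: no assignment then satisfies all the clues, so #231 ∉ draft.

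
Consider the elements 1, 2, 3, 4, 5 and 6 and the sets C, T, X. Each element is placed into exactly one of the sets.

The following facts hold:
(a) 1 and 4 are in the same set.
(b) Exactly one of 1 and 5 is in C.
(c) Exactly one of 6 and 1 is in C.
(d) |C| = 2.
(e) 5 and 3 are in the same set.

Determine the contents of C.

C = {1, 4}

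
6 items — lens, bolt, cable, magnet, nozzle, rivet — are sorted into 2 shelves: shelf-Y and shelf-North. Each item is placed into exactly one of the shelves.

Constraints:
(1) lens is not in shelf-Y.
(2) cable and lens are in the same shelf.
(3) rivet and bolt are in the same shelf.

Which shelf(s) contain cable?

From (1): lens ∉ shelf-Y.
(2): cable matches lens: cable ∉ shelf-Y.
Only one shelf left: lens ∈ shelf-North.
Only one shelf left: cable ∈ shelf-North.

cable: shelf-North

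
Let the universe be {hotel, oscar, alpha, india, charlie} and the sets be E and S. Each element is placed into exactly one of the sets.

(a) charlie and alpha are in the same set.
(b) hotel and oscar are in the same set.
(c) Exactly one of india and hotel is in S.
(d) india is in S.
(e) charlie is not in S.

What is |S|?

From (d): india ∈ S.
From (e): charlie ∉ S.
(a): alpha matches charlie: alpha ∉ S.
(c) (exactly one): hotel ∉ S.
Only one set left: hotel ∈ E.
Only one set left: alpha ∈ E.
Only one set left: charlie ∈ E.
(b): oscar matches hotel: oscar ∈ E.

1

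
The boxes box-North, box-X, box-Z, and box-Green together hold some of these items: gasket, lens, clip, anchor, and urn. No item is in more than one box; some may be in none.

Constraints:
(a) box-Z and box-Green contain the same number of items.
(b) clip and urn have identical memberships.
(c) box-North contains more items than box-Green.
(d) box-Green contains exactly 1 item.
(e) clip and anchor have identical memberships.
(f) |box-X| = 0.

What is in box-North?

(f): box-X already has 0, so the rest are out.
Suppose gasket ∈ box-North: no assignment then satisfies all the clues, so gasket ∉ box-North.

box-North = {anchor, clip, urn}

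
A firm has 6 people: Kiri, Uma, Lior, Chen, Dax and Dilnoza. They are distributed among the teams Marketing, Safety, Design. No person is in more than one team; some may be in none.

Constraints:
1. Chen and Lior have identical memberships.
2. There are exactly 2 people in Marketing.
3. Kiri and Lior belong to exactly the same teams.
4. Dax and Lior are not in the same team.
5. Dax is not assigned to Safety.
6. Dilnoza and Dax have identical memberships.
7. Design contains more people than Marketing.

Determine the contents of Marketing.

Marketing = {Dax, Dilnoza}

From (5): Dax ∉ Safety.
(6): Dilnoza matches Dax: Dilnoza ∉ Safety.
Suppose Kiri ∈ Marketing: no assignment then satisfies all the clues, so Kiri ∉ Marketing.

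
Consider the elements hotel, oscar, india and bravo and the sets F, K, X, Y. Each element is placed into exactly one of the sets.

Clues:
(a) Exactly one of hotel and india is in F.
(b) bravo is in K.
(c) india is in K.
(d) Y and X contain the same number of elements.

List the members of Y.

From (b): bravo ∈ K.
From (c): india ∈ K.
(a) (exactly one): hotel ∈ F.
Suppose oscar ∈ Y: no assignment then satisfies all the clues, so oscar ∉ Y.

Y = {}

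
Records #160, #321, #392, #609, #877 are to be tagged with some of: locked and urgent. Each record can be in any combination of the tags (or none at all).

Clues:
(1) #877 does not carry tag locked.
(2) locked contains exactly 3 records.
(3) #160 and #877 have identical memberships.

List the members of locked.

locked = {#321, #392, #609}

From (1): #877 ∉ locked.
(3): #160 matches #877: #160 ∉ locked.
(2): only 3 candidates remain for locked, so all are in.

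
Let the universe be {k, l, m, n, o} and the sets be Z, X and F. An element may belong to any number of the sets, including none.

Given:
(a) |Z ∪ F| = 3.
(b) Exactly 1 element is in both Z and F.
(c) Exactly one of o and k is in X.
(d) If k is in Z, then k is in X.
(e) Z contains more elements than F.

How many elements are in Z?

3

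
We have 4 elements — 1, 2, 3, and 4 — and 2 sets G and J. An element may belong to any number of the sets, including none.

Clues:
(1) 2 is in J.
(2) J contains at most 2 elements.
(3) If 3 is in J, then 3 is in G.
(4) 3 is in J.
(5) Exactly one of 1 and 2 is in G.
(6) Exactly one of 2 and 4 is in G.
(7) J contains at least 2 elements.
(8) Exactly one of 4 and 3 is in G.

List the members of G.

G = {2, 3}

From (1): 2 ∈ J.
From (4): 3 ∈ J.
(2): J already has 2, so the rest are out.
(3): 3 ∈ G.
(8) (exactly one): 4 ∉ G.
(6) (exactly one): 2 ∈ G.
(5) (exactly one): 1 ∉ G.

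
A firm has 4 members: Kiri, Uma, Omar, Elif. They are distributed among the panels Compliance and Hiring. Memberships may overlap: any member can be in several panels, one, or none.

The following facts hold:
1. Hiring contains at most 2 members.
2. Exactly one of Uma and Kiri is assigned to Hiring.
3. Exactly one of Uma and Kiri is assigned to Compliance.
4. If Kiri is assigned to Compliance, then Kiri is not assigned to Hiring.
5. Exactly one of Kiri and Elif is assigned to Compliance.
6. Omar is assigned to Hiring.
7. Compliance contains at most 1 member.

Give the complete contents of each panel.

Compliance = {Kiri}; Hiring = {Omar, Uma}

From (6): Omar ∈ Hiring.
Suppose Kiri ∉ Compliance: no assignment then satisfies all the clues, so Kiri ∈ Compliance.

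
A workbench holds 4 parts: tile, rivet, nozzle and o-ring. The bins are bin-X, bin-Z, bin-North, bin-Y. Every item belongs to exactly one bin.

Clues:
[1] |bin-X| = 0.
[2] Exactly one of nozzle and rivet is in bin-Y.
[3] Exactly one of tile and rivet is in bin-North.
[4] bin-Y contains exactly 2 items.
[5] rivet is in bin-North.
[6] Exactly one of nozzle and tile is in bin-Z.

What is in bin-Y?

bin-Y = {nozzle, o-ring}

From (5): rivet ∈ bin-North.
(1): bin-X already has 0, so the rest are out.
(2) (exactly one): nozzle ∈ bin-Y.
(3) (exactly one): tile ∉ bin-North.
(6) (exactly one): tile ∈ bin-Z.
(4): only 2 candidates remain for bin-Y, so all are in.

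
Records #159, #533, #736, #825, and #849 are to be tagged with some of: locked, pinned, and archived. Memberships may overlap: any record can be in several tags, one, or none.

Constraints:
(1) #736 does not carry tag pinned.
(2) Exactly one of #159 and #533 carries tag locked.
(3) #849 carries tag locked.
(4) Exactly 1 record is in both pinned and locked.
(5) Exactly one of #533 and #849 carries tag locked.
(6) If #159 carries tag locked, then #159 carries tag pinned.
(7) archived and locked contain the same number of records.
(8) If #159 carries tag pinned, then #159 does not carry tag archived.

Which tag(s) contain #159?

From (1): #736 ∉ pinned.
From (3): #849 ∈ locked.
(5) (exactly one): #533 ∉ locked.
(2) (exactly one): #159 ∈ locked.
(6): #159 ∈ pinned.
(8): #159 ∉ archived.

#159: locked, pinned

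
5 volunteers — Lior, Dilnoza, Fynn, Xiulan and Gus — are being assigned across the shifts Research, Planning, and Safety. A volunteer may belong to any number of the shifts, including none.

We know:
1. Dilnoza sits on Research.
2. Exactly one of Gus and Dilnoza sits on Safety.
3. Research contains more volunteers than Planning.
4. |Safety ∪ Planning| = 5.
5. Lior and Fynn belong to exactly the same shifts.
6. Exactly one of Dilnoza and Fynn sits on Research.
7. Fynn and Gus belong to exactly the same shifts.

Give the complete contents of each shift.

Research = {Dilnoza, Xiulan}; Planning = {Dilnoza}; Safety = {Fynn, Gus, Lior, Xiulan}

From (1): Dilnoza ∈ Research.
(6) (exactly one): Fynn ∉ Research.
(7): Gus matches Fynn: Gus ∉ Research.
(5): Lior matches Fynn: Lior ∉ Research.
Suppose Lior ∈ Planning: no assignment then satisfies all the clues, so Lior ∉ Planning.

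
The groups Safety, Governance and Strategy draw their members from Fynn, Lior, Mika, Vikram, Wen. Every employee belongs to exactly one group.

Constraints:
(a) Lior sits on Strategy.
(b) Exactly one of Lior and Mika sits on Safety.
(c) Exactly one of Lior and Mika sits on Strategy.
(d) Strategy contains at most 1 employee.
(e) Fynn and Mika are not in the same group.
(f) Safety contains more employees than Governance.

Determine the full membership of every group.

Safety = {Mika, Vikram, Wen}; Governance = {Fynn}; Strategy = {Lior}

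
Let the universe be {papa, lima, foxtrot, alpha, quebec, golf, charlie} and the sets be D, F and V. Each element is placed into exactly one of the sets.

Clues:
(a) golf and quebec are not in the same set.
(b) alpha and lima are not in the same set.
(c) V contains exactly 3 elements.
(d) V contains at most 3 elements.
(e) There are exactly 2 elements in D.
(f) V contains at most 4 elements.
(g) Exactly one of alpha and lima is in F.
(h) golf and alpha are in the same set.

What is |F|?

2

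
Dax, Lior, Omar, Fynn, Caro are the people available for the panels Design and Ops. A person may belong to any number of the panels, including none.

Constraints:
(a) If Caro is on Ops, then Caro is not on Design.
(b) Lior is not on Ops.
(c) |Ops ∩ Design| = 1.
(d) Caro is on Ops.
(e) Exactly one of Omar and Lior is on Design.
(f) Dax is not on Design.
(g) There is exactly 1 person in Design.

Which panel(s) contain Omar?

Omar: Design, Ops

From (b): Lior ∉ Ops.
From (d): Caro ∈ Ops.
From (f): Dax ∉ Design.
(a): Caro ∉ Design.
Suppose Omar ∉ Design: no assignment then satisfies all the clues, so Omar ∈ Design.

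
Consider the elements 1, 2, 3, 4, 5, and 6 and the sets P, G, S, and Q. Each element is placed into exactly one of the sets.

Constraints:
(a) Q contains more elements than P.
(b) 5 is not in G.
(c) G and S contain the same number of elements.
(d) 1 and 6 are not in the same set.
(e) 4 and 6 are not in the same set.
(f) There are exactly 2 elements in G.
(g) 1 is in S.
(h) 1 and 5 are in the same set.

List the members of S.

S = {1, 5}

From (b): 5 ∉ G.
From (g): 1 ∈ S.
(d): 6 ∉ S.
(h): 5 matches 1: 5 ∉ P.
(h): 5 matches 1: 5 ∈ S.
Suppose 2 ∈ S: no assignment then satisfies all the clues, so 2 ∉ S.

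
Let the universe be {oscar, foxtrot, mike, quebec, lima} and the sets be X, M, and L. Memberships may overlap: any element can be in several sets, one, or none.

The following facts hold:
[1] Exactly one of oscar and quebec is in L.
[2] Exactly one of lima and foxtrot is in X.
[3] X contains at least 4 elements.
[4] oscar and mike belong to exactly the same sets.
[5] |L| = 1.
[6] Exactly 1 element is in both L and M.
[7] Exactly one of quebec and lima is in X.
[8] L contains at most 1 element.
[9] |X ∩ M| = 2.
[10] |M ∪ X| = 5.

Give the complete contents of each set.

X = {foxtrot, mike, oscar, quebec}; M = {foxtrot, lima, quebec}; L = {quebec}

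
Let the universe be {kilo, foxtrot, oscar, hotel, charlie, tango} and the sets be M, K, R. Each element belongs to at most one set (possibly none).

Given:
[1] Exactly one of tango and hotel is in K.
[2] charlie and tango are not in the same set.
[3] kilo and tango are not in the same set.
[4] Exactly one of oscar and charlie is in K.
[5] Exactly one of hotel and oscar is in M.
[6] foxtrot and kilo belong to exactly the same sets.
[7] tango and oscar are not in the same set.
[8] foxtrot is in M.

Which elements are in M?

M = {foxtrot, kilo, oscar}

From (8): foxtrot ∈ M.
(6): kilo matches foxtrot: kilo ∈ M.
(3): tango ∉ M.
Suppose oscar ∉ M: no assignment then satisfies all the clues, so oscar ∈ M.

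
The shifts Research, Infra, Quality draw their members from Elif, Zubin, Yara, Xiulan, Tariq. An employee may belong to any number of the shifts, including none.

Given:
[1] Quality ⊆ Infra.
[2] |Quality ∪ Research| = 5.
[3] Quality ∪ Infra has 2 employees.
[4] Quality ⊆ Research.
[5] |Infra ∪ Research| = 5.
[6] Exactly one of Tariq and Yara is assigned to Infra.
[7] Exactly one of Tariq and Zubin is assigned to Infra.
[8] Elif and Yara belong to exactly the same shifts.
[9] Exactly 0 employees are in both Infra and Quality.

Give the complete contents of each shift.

Research = {Elif, Tariq, Xiulan, Yara, Zubin}; Infra = {Tariq, Xiulan}; Quality = {}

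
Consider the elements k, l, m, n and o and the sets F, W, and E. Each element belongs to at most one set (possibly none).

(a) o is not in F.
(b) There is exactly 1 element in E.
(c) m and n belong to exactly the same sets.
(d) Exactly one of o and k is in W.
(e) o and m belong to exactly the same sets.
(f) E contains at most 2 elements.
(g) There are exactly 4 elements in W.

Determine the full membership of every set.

F = {}; W = {l, m, n, o}; E = {k}

From (a): o ∉ F.
(e): m matches o: m ∉ F.
(c): n matches m: n ∉ F.
Suppose k ∈ F: no assignment then satisfies all the clues, so k ∉ F.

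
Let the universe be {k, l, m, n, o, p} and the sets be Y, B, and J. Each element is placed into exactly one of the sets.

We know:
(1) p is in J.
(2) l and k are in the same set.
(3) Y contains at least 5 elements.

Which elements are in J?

From (1): p ∈ J.
(3): only 5 candidates remain for Y, so all are in.

J = {p}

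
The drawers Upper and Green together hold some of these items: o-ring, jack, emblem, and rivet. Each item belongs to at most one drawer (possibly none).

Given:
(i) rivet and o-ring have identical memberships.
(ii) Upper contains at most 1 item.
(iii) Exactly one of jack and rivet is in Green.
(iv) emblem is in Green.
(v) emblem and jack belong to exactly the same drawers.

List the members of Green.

From (iv): emblem ∈ Green.
(v): jack matches emblem: jack ∉ Upper.
(v): jack matches emblem: jack ∈ Green.
(iii) (exactly one): rivet ∉ Green.
(i): o-ring matches rivet: o-ring ∉ Green.

Green = {emblem, jack}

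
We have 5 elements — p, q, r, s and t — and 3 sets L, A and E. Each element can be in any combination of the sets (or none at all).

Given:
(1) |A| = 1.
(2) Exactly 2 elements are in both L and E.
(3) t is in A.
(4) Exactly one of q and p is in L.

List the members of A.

A = {t}

From (3): t ∈ A.
(1): A already has 1, so the rest are out.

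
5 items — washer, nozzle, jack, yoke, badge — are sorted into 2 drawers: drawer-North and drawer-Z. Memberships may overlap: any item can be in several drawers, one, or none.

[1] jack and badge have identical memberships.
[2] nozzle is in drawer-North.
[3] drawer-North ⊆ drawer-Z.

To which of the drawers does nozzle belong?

nozzle: drawer-North, drawer-Z

From (2): nozzle ∈ drawer-North.
(3) with nozzle ∈ drawer-North: nozzle ∈ drawer-Z.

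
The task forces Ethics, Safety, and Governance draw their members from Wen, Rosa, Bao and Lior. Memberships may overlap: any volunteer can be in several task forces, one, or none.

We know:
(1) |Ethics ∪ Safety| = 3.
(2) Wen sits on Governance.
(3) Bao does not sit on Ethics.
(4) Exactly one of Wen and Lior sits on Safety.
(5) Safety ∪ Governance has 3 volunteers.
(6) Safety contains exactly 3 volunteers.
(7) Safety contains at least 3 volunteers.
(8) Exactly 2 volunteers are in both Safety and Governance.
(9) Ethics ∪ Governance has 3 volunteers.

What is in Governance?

Governance = {Bao, Wen}

From (2): Wen ∈ Governance.
From (3): Bao ∉ Ethics.
Suppose Rosa ∈ Governance: no assignment then satisfies all the clues, so Rosa ∉ Governance.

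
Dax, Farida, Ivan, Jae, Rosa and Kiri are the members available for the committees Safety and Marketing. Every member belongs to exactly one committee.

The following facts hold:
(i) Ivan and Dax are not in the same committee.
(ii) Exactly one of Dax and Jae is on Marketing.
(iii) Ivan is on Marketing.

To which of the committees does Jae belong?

Jae: Marketing

From (iii): Ivan ∈ Marketing.
(i): Dax ∉ Marketing.
(ii) (exactly one): Jae ∈ Marketing.
Only one committee left: Dax ∈ Safety.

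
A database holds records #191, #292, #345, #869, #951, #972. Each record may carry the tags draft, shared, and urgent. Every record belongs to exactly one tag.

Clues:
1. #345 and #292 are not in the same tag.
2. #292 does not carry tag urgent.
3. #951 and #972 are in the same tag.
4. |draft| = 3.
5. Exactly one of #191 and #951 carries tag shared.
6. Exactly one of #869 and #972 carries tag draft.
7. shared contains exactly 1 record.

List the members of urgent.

urgent = {#345, #869}

From (2): #292 ∉ urgent.
Suppose #191 ∈ urgent: no assignment then satisfies all the clues, so #191 ∉ urgent.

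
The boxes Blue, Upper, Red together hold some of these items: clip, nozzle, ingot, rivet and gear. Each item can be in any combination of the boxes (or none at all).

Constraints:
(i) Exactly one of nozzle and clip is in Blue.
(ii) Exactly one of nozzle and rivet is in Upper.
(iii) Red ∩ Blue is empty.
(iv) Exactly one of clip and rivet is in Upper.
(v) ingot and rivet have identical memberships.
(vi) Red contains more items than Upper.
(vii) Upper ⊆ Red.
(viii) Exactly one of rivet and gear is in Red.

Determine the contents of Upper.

Upper = {ingot, rivet}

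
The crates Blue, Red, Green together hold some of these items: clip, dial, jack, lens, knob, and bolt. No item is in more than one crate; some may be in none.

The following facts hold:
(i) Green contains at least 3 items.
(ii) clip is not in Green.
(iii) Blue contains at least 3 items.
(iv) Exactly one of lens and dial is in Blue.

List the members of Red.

Red = {}

From (ii): clip ∉ Green.
Suppose clip ∈ Red: no assignment then satisfies all the clues, so clip ∉ Red.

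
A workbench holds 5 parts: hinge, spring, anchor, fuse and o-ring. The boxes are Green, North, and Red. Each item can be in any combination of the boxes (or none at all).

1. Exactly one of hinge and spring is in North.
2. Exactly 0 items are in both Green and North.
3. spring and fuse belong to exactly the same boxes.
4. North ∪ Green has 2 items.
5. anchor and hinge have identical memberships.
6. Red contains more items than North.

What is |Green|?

0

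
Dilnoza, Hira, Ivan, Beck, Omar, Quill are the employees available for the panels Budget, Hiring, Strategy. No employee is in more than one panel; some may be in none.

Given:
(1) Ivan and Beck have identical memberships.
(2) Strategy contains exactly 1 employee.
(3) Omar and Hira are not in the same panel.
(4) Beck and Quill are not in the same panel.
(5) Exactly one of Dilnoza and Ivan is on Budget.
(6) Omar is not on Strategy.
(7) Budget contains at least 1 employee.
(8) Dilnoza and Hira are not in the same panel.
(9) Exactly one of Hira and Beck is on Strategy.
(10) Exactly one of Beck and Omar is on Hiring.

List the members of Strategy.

Strategy = {Hira}

From (6): Omar ∉ Strategy.
Suppose Dilnoza ∈ Strategy: no assignment then satisfies all the clues, so Dilnoza ∉ Strategy.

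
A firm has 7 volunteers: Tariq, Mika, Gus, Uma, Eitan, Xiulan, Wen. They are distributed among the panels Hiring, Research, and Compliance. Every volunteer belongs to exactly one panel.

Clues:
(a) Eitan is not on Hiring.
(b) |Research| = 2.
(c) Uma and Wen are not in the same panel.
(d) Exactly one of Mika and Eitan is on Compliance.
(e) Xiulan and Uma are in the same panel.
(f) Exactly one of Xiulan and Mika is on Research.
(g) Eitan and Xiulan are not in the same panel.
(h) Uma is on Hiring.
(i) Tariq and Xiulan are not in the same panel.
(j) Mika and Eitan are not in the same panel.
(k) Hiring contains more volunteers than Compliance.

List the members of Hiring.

Hiring = {Gus, Uma, Xiulan}

From (a): Eitan ∉ Hiring.
From (h): Uma ∈ Hiring.
(c): Wen ∉ Hiring.
(e): Xiulan matches Uma: Xiulan ∈ Hiring.
(f) (exactly one): Mika ∈ Research.
(i): Tariq ∉ Hiring.
(j): Eitan ∉ Research.
Only one panel left: Eitan ∈ Compliance.
Suppose Gus ∉ Hiring: no assignment then satisfies all the clues, so Gus ∈ Hiring.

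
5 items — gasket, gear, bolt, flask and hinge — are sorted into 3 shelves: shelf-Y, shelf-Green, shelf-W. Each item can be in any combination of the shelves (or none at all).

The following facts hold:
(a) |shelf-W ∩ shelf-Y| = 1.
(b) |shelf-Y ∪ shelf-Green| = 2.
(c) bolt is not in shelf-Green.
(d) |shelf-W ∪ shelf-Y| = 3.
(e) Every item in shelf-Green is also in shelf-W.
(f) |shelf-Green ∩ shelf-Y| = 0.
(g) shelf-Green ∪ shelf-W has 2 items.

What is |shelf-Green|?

0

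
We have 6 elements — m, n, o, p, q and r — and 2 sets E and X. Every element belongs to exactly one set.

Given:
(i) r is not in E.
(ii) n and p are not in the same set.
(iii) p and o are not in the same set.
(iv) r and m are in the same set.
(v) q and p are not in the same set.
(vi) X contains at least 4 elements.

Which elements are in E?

E = {p}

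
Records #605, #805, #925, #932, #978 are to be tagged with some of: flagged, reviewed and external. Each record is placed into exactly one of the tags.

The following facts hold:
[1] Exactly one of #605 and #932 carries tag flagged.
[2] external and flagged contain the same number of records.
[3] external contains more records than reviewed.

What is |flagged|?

2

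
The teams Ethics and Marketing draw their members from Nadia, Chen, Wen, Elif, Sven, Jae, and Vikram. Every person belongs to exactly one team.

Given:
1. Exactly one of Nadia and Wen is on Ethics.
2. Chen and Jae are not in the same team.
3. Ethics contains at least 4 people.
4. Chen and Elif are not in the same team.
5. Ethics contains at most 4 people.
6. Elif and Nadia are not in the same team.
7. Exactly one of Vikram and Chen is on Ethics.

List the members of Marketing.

Marketing = {Chen, Nadia, Sven}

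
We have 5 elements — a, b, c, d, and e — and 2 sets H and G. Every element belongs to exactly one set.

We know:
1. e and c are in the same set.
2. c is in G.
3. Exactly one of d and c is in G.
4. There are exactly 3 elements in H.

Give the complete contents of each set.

H = {a, b, d}; G = {c, e}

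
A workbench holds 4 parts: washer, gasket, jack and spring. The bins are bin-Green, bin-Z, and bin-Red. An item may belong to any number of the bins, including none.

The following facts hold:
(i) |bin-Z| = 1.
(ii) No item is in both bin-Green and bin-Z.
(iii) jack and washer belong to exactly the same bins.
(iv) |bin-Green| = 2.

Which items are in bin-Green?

bin-Green = {jack, washer}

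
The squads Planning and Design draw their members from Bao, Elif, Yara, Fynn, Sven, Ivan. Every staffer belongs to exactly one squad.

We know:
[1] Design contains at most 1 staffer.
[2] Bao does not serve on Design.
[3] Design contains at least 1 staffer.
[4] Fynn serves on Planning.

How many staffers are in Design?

1

From (2): Bao ∉ Design.
From (4): Fynn ∈ Planning.
Only one squad left: Bao ∈ Planning.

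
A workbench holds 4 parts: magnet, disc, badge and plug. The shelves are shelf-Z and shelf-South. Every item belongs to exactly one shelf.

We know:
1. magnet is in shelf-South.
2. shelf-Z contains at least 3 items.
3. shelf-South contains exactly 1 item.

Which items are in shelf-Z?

shelf-Z = {badge, disc, plug}

From (1): magnet ∈ shelf-South.
(2): only 3 candidates remain for shelf-Z, so all are in.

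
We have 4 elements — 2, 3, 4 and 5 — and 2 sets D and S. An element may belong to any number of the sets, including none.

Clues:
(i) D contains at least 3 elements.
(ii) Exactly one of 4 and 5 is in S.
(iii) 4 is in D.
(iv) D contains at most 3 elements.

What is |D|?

3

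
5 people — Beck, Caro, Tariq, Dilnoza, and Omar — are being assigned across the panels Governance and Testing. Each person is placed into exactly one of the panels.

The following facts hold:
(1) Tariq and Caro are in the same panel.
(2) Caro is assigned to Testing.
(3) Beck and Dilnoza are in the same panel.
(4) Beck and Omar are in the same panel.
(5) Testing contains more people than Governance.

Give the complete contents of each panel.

Governance = {}; Testing = {Beck, Caro, Dilnoza, Omar, Tariq}

From (2): Caro ∈ Testing.
(1): Tariq matches Caro: Tariq ∉ Governance.
(1): Tariq matches Caro: Tariq ∈ Testing.
Suppose Beck ∈ Governance: no assignment then satisfies all the clues, so Beck ∉ Governance.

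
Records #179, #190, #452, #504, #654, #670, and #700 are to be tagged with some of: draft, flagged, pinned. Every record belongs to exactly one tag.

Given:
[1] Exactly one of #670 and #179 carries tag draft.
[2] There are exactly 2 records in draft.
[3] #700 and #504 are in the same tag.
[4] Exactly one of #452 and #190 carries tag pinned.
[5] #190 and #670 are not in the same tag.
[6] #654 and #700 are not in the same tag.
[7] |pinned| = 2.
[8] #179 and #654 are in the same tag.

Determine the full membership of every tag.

draft = {#179, #654}; flagged = {#190, #504, #700}; pinned = {#452, #670}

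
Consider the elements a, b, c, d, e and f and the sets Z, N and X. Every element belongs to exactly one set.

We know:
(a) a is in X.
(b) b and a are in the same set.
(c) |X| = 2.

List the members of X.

X = {a, b}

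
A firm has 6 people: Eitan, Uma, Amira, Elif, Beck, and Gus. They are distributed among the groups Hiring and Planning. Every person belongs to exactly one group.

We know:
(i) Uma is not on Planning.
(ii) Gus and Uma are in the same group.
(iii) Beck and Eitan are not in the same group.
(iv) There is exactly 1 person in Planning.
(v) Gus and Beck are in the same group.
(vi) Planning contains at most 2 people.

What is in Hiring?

Hiring = {Amira, Beck, Elif, Gus, Uma}

From (i): Uma ∉ Planning.
(ii): Gus matches Uma: Gus ∉ Planning.
(v): Beck matches Gus: Beck ∉ Planning.
Only one group left: Uma ∈ Hiring.
Only one group left: Beck ∈ Hiring.
Only one group left: Gus ∈ Hiring.
(iii): Eitan ∉ Hiring.
Only one group left: Eitan ∈ Planning.
(iv): Planning already has 1, so the rest are out.
Only one group left: Amira ∈ Hiring.
Only one group left: Elif ∈ Hiring.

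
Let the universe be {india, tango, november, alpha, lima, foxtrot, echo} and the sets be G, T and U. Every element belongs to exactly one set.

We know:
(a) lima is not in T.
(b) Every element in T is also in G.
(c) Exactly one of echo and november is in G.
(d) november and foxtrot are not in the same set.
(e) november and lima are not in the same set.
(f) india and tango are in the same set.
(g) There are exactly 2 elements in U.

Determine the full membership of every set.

G = {echo, foxtrot, india, lima, tango}; T = {}; U = {alpha, november}

From (a): lima ∉ T.
Suppose india ∉ G: no assignment then satisfies all the clues, so india ∈ G.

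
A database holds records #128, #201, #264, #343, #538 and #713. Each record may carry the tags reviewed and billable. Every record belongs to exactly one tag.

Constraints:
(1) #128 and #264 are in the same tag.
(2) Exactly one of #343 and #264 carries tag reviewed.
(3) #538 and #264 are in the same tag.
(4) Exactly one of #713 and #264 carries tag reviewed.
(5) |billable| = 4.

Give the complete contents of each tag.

reviewed = {#343, #713}; billable = {#128, #201, #264, #538}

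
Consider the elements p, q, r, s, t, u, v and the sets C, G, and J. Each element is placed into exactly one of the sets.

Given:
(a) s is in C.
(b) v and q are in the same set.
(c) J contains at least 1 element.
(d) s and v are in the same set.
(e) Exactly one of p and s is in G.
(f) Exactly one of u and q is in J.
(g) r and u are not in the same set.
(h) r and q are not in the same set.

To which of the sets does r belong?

r: G

From (a): s ∈ C.
(d): v matches s: v ∈ C.
(e) (exactly one): p ∈ G.
(b): q matches v: q ∈ C.
(f) (exactly one): u ∈ J.
(g): r ∉ J.
(h): r ∉ C.
Only one set left: r ∈ G.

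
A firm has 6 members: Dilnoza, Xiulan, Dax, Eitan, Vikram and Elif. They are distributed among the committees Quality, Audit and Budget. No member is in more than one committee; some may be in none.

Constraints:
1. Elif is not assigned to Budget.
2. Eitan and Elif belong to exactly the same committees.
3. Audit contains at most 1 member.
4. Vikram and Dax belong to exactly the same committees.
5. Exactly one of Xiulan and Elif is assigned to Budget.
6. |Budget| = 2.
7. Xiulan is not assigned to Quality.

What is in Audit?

Audit = {}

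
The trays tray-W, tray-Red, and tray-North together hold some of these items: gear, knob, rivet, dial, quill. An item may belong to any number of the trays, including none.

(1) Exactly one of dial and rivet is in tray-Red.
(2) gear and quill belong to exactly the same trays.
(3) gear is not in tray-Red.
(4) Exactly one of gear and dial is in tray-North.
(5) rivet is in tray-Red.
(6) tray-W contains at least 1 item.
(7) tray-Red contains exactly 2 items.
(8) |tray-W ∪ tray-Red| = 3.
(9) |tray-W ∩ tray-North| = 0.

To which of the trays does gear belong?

gear: tray-North

From (3): gear ∉ tray-Red.
From (5): rivet ∈ tray-Red.
(1) (exactly one): dial ∉ tray-Red.
(2): quill matches gear: quill ∉ tray-Red.
(7): only 2 candidates remain for tray-Red, so all are in.
Suppose gear ∈ tray-W: no assignment then satisfies all the clues, so gear ∉ tray-W.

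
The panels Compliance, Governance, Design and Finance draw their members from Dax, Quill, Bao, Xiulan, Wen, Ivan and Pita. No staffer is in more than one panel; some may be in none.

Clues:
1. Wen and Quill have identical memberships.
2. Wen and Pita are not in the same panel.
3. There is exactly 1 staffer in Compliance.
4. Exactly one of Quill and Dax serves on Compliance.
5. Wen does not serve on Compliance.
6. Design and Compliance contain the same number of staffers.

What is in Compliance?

Compliance = {Dax}

From (5): Wen ∉ Compliance.
(1): Quill matches Wen: Quill ∉ Compliance.
(4) (exactly one): Dax ∈ Compliance.
(3): Compliance already has 1, so the rest are out.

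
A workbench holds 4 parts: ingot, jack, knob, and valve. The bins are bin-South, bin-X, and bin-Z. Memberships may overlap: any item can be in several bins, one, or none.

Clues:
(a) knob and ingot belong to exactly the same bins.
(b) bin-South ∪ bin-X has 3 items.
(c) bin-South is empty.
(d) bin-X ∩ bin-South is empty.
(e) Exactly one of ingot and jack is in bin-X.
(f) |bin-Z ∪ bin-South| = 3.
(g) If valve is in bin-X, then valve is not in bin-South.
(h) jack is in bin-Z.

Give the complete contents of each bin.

bin-South = {}; bin-X = {ingot, knob, valve}; bin-Z = {ingot, jack, knob}

From (h): jack ∈ bin-Z.
(c): bin-South already has 0, so the rest are out.
Suppose ingot ∉ bin-X: no assignment then satisfies all the clues, so ingot ∈ bin-X.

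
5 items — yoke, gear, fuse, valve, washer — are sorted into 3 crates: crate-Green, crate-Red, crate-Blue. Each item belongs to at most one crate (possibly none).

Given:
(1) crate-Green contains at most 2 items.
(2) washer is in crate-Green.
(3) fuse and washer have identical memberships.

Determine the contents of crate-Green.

crate-Green = {fuse, washer}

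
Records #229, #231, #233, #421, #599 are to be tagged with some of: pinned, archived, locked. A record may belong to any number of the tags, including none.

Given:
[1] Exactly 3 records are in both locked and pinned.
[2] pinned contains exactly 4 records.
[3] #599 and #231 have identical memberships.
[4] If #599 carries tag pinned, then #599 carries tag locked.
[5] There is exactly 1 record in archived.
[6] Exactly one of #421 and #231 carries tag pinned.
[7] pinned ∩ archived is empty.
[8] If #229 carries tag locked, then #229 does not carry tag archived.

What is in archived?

archived = {#421}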